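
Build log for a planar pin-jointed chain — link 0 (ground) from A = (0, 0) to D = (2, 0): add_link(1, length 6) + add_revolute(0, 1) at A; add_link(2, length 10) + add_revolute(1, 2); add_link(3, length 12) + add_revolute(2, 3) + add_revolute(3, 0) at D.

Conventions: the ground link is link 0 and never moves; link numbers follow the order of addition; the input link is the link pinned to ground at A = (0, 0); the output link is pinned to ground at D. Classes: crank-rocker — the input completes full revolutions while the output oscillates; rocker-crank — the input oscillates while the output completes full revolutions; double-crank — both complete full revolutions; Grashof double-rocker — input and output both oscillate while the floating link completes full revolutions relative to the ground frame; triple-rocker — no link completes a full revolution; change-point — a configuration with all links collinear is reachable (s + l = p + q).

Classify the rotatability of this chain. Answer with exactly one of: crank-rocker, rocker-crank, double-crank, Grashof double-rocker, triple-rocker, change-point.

lengths: ground=2, input=6, coupler=10, output=12
sorted: s=2 (shortest), l=12 (longest), p+q=16
s + l = 14 vs p + q = 16
s + l < p + q (Grashof) with shortest = ground link → double-crank

double-crank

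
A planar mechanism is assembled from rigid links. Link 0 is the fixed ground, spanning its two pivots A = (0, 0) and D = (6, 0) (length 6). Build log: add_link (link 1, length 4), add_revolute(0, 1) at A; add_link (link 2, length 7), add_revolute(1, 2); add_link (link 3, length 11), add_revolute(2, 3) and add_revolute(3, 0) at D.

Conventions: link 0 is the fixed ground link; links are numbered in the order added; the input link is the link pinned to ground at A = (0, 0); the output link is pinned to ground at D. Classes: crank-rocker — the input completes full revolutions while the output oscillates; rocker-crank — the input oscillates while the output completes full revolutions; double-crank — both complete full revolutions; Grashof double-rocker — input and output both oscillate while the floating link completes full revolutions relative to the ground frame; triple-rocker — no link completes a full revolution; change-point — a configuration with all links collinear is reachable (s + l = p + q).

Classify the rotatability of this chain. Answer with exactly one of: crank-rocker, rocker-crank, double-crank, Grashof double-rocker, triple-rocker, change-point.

lengths: ground=6, input=4, coupler=7, output=11
sorted: s=4 (shortest), l=11 (longest), p+q=13
s + l = 15 vs p + q = 13
s + l > p + q → non-Grashof → no link fully rotates → triple-rocker

triple-rocker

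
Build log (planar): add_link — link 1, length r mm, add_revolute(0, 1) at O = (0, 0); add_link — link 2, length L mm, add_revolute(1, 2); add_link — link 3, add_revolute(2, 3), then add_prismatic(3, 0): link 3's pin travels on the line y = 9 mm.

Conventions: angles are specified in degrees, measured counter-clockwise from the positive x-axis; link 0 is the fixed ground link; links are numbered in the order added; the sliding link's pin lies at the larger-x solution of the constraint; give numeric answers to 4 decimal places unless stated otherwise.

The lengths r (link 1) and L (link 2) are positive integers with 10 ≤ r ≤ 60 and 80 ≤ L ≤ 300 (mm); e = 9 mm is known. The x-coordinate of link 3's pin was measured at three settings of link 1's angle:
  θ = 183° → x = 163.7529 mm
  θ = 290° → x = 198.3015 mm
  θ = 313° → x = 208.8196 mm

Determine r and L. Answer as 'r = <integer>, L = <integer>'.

constraint per measurement: (x − r cos θ)² + (r sin θ − e)² = L²
subtracting the θ₁ and θ₂ equations cancels the r² and L² terms:
r = (x₁² − x₂²) / (2[(x₁cos θ₁ + e sin θ₁) − (x₂cos θ₂ + e sin θ₂)]) = 28.0000 → r = 28
L² = (x₁ − r cos θ₁)² + (r sin θ₁ − e)² = 36863.9846 → L = 192.0000 → L = 192
check at θ₃=313°: x = 208.8196 (printed 208.8196) ✓

r = 28, L = 192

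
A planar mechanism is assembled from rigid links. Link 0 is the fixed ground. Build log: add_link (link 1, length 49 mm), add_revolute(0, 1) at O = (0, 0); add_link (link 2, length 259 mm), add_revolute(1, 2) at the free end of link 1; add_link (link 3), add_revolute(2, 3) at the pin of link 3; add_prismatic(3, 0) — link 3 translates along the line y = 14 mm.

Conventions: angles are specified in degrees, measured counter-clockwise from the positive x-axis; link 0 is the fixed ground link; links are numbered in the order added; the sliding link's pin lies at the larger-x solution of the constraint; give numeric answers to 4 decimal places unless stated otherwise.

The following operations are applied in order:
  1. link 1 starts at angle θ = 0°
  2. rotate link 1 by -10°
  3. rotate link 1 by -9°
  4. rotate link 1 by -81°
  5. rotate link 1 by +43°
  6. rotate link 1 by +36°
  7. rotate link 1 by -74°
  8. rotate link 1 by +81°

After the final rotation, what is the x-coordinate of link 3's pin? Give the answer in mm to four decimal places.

geometry: r = 49 mm, L = 259 mm, e = 14 mm; θ starts at 0°
rotate link 1 by -10°: θ ← 0° -10° = -10°
rotate link 1 by -9°: θ ← -10° -9° = -19°
rotate link 1 by -81°: θ ← -19° -81° = -100°
rotate link 1 by +43°: θ ← -100° +43° = -57°
rotate link 1 by +36°: θ ← -57° +36° = -21°
rotate link 1 by -74°: θ ← -21° -74° = -95°
rotate link 1 by +81°: θ ← -95° +81° = -14°
crank pin P = (r cos θ, r sin θ) = (47.544491, -11.854173)
h = r sin θ − e = -11.854173 − 14 = -25.854173
x = r cos θ + √(L² − h²) = 47.544491 + 257.706348 = 305.250838

305.2508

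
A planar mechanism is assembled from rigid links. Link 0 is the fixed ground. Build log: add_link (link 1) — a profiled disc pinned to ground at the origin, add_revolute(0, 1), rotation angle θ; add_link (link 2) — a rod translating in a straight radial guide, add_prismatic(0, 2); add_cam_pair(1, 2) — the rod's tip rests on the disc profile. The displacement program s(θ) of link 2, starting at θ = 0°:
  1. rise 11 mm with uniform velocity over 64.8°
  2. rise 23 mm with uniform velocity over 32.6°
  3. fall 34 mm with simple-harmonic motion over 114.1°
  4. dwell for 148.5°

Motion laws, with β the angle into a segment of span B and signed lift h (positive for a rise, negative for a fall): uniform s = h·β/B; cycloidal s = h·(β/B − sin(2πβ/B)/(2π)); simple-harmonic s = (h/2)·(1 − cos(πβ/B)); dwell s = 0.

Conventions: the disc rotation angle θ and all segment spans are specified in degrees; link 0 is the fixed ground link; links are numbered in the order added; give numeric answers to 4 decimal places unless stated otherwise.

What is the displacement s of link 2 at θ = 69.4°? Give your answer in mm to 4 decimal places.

seg 1 [0°–64.8°] uniform, h=11: full span → s += 11 → s = 11.0000
seg 2 [64.8°–97.4°] uniform, h=23: θ=69.4° here. β=4.6, B=32.6. 23·4.6/32.6 = 3.2454 → s = 14.2454

14.2454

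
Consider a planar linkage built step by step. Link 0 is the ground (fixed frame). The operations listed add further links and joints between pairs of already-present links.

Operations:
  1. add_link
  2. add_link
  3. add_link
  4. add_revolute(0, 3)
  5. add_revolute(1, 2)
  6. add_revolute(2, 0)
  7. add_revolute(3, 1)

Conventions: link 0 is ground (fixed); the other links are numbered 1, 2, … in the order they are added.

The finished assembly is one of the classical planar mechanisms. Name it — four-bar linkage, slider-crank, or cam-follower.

links: 4 (incl. ground); joints: 4 revolute, 0 prismatic, 0 higher (cam) pair, forming one closed loop
4 links in a single 4R loop → four-bar linkage

four-bar linkage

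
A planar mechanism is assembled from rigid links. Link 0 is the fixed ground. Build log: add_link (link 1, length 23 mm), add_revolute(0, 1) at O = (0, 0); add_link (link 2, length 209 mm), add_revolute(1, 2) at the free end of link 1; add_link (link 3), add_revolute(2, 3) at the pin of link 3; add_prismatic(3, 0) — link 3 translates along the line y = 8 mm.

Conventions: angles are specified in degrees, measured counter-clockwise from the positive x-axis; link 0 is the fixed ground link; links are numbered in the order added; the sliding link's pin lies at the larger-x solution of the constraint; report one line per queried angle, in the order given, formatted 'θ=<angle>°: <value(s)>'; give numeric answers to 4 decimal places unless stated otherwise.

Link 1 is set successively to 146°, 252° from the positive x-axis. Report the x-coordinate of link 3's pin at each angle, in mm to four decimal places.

geometry: r = 23 mm, L = 209 mm, e = 8 mm
θ=146°: crank pin P = (r cos θ, r sin θ) = (-19.067864, 12.861437)
θ=146°: h = r sin θ − e = 12.861437 − 8 = 4.861437
θ=146°: x = r cos θ + √(L² − h²) = -19.067864 + 208.943453 = 189.875589
θ=252°: crank pin P = (r cos θ, r sin θ) = (-7.107391, -21.874300)
θ=252°: h = r sin θ − e = -21.874300 − 8 = -29.874300
θ=252°: x = r cos θ + √(L² − h²) = -7.107391 + 206.853876 = 199.746486

θ=146°: 189.8756
θ=252°: 199.7465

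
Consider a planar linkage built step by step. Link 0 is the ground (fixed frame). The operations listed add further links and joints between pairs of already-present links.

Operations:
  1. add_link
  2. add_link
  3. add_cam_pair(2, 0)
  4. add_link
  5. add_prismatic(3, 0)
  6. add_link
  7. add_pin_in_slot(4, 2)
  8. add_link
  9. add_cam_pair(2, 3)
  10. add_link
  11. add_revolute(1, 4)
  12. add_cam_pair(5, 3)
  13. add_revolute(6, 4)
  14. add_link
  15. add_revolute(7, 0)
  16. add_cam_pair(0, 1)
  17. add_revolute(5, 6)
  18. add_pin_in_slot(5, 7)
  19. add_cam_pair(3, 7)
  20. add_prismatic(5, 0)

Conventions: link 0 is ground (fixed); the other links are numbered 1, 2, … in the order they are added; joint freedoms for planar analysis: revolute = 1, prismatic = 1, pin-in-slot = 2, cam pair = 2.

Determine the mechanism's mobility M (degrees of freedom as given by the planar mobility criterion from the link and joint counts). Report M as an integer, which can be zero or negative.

(L,J1,J2)=(1,0,0); link0 fixed
link1: (2,0,0)
link2: (3,0,0)
C 2-0 [J2]: (3,0,1)
link3: (4,0,1)
P 3-0 [J1]: (4,1,1)
link4: (5,1,1)
PS 4-2 [J2]: (5,1,2)
link5: (6,1,2)
C 2-3 [J2]: (6,1,3)
link6: (7,1,3)
R 1-4 [J1]: (7,2,3)
C 5-3 [J2]: (7,2,4)
R 6-4 [J1]: (7,3,4)
link7: (8,3,4)
R 7-0 [J1]: (8,4,4)
C 0-1 [J2]: (8,4,5)
R 5-6 [J1]: (8,5,5)
PS 5-7 [J2]: (8,5,6)
C 3-7 [J2]: (8,5,7)
P 5-0 [J1]: (8,6,7)
Grübler: 3·7 − 2·6 − 7 = 2

M = 2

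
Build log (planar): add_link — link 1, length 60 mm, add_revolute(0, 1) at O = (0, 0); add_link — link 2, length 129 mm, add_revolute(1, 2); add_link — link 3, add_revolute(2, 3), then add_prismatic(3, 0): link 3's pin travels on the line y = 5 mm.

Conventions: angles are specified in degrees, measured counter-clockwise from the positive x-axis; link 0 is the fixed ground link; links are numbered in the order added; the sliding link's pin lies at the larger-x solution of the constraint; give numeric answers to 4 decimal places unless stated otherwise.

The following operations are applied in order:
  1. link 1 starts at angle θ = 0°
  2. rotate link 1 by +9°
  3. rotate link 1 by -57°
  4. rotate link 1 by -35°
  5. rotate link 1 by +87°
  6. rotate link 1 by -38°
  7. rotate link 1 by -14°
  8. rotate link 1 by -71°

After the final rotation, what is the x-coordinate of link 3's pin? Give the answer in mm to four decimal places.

geometry: r = 60 mm, L = 129 mm, e = 5 mm; θ starts at 0°
rotate link 1 by +9°: θ ← 0° +9° = 9°
rotate link 1 by -57°: θ ← 9° -57° = -48°
rotate link 1 by -35°: θ ← -48° -35° = -83°
rotate link 1 by +87°: θ ← -83° +87° = 4°
rotate link 1 by -38°: θ ← 4° -38° = -34°
rotate link 1 by -14°: θ ← -34° -14° = -48°
rotate link 1 by -71°: θ ← -48° -71° = -119°
crank pin P = (r cos θ, r sin θ) = (-29.088577, -52.477182)
h = r sin θ − e = -52.477182 − 5 = -57.477182
x = r cos θ + √(L² − h²) = -29.088577 + 115.487547 = 86.398970

86.3990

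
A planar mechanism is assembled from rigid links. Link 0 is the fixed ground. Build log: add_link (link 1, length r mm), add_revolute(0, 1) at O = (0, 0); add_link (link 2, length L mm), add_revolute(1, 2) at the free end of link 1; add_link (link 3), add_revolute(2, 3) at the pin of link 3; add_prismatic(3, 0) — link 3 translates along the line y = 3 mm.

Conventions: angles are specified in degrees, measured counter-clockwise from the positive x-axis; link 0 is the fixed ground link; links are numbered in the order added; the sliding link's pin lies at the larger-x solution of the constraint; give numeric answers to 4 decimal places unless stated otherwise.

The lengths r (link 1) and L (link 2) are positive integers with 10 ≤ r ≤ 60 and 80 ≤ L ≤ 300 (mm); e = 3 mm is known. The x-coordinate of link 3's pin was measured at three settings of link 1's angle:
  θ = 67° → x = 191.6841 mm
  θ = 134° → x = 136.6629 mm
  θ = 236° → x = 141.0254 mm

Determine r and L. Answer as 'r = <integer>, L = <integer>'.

constraint per measurement: (x − r cos θ)² + (r sin θ − e)² = L²
subtracting the θ₁ and θ₂ equations cancels the r² and L² terms:
r = (x₁² − x₂²) / (2[(x₁cos θ₁ + e sin θ₁) − (x₂cos θ₂ + e sin θ₂)]) = 53.0000 → r = 53
L² = (x₁ − r cos θ₁)² + (r sin θ₁ − e)² = 31328.9975 → L = 177.0000 → L = 177
check at θ₃=236°: x = 141.0254 (printed 141.0254) ✓

r = 53, L = 177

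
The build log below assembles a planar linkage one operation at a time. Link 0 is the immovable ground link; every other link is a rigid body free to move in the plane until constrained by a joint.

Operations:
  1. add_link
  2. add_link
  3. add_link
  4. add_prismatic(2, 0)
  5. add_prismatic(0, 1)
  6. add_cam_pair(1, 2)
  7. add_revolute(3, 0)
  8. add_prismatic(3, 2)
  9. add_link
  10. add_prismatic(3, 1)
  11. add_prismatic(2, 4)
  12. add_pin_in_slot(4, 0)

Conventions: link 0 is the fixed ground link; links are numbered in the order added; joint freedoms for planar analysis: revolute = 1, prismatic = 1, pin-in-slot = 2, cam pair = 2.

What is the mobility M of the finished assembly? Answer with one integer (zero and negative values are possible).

(L,J1,J2)=(1,0,0); link0 fixed
link1: (2,0,0)
link2: (3,0,0)
link3: (4,0,0)
P 2-0 [J1]: (4,1,0)
P 0-1 [J1]: (4,2,0)
C 1-2 [J2]: (4,2,1)
R 3-0 [J1]: (4,3,1)
P 3-2 [J1]: (4,4,1)
link4: (5,4,1)
P 3-1 [J1]: (5,5,1)
P 2-4 [J1]: (5,6,1)
PS 4-0 [J2]: (5,6,2)
Grübler: 3·4 − 2·6 − 2 = -2

M = -2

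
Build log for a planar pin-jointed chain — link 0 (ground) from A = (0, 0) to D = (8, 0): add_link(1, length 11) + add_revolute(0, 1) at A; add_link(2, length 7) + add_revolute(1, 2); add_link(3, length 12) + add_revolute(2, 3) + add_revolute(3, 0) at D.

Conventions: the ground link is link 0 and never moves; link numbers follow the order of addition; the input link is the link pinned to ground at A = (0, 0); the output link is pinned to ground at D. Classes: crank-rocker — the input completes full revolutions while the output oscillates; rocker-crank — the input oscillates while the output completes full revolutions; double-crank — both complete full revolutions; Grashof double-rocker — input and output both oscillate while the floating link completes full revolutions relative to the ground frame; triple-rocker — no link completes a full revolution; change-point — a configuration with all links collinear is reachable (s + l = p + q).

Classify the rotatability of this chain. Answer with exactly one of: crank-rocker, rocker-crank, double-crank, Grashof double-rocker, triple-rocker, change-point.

lengths: ground=8, input=11, coupler=7, output=12
sorted: s=7 (shortest), l=12 (longest), p+q=19
s + l = 19 vs p + q = 19
s + l = p + q → change-point (collinear configuration reachable)

change-point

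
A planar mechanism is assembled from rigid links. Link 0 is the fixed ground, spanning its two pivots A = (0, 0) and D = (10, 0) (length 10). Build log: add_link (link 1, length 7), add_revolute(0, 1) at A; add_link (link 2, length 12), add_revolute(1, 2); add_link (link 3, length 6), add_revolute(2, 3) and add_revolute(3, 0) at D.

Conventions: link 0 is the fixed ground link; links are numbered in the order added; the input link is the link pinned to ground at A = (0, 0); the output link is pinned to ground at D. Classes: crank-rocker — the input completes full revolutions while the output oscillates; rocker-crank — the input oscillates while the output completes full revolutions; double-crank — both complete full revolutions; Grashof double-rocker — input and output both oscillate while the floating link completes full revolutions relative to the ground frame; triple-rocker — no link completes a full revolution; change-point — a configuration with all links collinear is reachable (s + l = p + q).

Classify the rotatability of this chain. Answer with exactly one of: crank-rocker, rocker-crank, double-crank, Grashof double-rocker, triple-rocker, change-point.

lengths: ground=10, input=7, coupler=12, output=6
sorted: s=6 (shortest), l=12 (longest), p+q=17
s + l = 18 vs p + q = 17
s + l > p + q → non-Grashof → no link fully rotates → triple-rocker

triple-rocker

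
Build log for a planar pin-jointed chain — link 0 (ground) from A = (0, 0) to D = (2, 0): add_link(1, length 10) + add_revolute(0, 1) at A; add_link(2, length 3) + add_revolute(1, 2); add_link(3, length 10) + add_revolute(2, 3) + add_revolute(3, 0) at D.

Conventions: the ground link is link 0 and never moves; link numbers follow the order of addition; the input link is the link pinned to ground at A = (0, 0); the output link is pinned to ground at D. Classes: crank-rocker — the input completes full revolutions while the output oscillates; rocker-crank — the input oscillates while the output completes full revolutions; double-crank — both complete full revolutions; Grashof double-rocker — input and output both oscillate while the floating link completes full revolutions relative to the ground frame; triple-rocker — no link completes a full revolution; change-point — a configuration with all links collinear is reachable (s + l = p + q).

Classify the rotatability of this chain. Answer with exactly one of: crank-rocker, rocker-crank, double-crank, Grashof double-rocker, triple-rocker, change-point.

lengths: ground=2, input=10, coupler=3, output=10
sorted: s=2 (shortest), l=10 (longest), p+q=13
s + l = 12 vs p + q = 13
s + l < p + q (Grashof) with shortest = ground link → double-crank

double-crank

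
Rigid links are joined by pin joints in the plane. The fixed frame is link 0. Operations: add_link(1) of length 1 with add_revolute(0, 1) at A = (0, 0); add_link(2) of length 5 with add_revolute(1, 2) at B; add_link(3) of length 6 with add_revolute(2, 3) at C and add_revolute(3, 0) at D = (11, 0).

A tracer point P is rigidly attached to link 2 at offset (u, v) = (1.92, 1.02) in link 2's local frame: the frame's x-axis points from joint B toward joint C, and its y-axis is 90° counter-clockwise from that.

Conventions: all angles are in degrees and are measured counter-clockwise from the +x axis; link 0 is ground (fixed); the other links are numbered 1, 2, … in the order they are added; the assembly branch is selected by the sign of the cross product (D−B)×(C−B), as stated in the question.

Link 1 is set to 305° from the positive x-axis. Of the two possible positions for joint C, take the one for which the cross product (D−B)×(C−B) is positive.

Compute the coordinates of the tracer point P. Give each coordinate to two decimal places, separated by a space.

A=(0,0), D=(11.00,0)
B = A + 1.00·(cos305°, sin305°) = (0.5736, -0.8192)
|BD| = 10.4586
circle(B,5.00) ∩ circle(D,6.00): a=4.7034, h=1.6965
  candidates: C₊=(5.1296,1.2405) cross=17.743; C₋=(5.3954,-2.1421) cross=-17.743
  branch + wants cross > 0 → take C=(5.1296,1.2405) (cross=17.743)
ex = (C−B)/|BC| = (0.9112,0.4119); ey = (-0.4119,0.9112)
P = B + 1.92·ex + 1.02·ey = (1.9029,0.9012)

1.90 0.90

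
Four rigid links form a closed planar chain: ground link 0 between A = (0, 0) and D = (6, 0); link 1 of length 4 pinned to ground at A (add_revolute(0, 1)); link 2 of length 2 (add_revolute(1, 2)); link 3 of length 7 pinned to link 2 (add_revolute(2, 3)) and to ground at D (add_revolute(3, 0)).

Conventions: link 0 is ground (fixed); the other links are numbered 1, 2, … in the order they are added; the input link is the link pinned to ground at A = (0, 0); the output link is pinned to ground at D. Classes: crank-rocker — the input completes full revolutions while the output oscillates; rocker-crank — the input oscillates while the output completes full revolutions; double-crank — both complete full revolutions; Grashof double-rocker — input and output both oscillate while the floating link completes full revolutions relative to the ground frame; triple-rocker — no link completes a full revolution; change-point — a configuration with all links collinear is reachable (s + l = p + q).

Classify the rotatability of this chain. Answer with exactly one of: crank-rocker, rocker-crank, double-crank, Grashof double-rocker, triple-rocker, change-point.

lengths: ground=6, input=4, coupler=2, output=7
sorted: s=2 (shortest), l=7 (longest), p+q=10
s + l = 9 vs p + q = 10
s + l < p + q (Grashof) with shortest = coupler link → Grashof double-rocker

Grashof double-rocker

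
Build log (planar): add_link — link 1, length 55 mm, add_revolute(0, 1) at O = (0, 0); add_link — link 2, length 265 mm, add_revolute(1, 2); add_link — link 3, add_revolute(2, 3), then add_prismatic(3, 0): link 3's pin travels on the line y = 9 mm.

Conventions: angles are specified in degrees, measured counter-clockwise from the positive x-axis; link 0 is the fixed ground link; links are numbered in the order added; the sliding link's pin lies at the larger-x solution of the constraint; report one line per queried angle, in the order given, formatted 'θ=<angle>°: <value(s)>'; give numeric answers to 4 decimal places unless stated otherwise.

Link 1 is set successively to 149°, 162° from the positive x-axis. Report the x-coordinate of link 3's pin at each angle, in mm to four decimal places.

geometry: r = 55 mm, L = 265 mm, e = 9 mm
θ=149°: crank pin P = (r cos θ, r sin θ) = (-47.144202, 28.327094)
θ=149°: h = r sin θ − e = 28.327094 − 9 = 19.327094
θ=149°: x = r cos θ + √(L² − h²) = -47.144202 + 264.294274 = 217.150073
θ=162°: crank pin P = (r cos θ, r sin θ) = (-52.308108, 16.995935)
θ=162°: h = r sin θ − e = 16.995935 − 9 = 7.995935
θ=162°: x = r cos θ + √(L² − h²) = -52.308108 + 264.879341 = 212.571232

θ=149°: 217.1501
θ=162°: 212.5712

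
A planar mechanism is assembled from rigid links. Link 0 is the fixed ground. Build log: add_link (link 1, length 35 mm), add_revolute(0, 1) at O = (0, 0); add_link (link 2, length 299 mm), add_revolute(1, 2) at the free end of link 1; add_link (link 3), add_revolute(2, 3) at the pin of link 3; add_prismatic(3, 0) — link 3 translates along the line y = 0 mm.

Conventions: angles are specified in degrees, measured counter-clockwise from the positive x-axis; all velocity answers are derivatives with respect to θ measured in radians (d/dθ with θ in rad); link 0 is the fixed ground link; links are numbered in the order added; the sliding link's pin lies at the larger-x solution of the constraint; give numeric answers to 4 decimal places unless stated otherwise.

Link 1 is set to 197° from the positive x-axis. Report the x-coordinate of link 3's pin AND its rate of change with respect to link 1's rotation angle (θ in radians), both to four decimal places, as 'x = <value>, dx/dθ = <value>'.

geometry: r = 35 mm, L = 299 mm, e = 0 mm
crank pin P = (r cos θ, r sin θ) = (-33.470666, -10.233010)
h = r sin θ − e = -10.233010 − 0 = -10.233010
x = r cos θ + √(L² − h²) = -33.470666 + 298.824841 = 265.354174
dx/dθ = −r sin θ − h·r cos θ/√(L² − h²) (θ in radians; h = -10.233010) = 9.086834

x = 265.3542, dx/dθ = 9.0868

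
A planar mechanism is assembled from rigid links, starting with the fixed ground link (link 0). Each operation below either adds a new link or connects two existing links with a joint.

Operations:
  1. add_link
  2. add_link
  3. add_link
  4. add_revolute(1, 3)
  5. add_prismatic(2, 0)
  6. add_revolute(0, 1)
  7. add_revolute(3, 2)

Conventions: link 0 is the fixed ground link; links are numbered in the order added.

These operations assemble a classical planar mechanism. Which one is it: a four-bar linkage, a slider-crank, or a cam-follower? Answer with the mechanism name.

links: 4 (incl. ground); joints: 3 revolute, 1 prismatic, 0 higher (cam) pair, forming one closed loop
4 links, 3 revolutes + 1 prismatic in one loop → slider-crank

slider-crank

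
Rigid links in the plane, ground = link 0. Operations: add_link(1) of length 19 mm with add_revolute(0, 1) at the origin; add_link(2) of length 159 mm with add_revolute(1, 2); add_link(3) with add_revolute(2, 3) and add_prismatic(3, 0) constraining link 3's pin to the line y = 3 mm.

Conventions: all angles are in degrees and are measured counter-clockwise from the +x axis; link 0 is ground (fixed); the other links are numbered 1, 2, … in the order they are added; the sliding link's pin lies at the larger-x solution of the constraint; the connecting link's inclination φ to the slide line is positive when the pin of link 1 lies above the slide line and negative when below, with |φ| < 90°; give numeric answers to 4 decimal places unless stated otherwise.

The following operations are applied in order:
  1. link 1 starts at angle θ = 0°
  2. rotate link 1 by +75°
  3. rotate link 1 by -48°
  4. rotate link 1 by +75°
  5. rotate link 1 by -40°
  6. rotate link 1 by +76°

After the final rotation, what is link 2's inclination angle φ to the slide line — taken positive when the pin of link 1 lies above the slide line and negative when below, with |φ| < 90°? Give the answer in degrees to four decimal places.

geometry: r = 19 mm, L = 159 mm, e = 3 mm; θ starts at 0°
rotate link 1 by +75°: θ ← 0° +75° = 75°
rotate link 1 by -48°: θ ← 75° -48° = 27°
rotate link 1 by +75°: θ ← 27° +75° = 102°
rotate link 1 by -40°: θ ← 102° -40° = 62°
rotate link 1 by +76°: θ ← 62° +76° = 138°
h = r sin θ − e = 12.713482 − 3 = 9.713482
sin φ = h / L = 9.713482 / 159 = 0.06109108
φ = arcsin(0.06109108) = 3.502442°

3.5024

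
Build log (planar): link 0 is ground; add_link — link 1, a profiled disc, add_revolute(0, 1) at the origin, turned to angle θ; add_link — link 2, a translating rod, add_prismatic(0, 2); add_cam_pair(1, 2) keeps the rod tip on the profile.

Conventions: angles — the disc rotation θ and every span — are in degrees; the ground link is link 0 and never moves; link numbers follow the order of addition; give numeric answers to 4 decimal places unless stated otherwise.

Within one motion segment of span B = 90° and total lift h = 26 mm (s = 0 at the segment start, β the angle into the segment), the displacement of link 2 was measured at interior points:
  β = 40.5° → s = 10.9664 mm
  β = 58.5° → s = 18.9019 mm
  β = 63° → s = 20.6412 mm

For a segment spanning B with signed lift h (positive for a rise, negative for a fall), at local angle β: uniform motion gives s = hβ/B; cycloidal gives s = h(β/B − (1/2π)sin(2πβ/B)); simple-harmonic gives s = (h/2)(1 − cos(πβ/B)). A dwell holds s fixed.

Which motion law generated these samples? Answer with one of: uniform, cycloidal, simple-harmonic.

candidates at β/B = r: uniform s = h·r (linear in β); cycloidal s = h·(r − sin(2πr)/(2π)); simple-harmonic s = (h/2)(1 − cos(πr))
β=40.5°: printed 10.9664 | uniform 11.7000, cycloidal 10.4213, simple-harmonic 10.9664
β=58.5°: printed 18.9019 | uniform 16.9000, cycloidal 20.2477, simple-harmonic 18.9019
β=63°: printed 20.6412 | uniform 18.2000, cycloidal 22.1355, simple-harmonic 20.6412
only one law matches every sample → simple-harmonic

simple-harmonic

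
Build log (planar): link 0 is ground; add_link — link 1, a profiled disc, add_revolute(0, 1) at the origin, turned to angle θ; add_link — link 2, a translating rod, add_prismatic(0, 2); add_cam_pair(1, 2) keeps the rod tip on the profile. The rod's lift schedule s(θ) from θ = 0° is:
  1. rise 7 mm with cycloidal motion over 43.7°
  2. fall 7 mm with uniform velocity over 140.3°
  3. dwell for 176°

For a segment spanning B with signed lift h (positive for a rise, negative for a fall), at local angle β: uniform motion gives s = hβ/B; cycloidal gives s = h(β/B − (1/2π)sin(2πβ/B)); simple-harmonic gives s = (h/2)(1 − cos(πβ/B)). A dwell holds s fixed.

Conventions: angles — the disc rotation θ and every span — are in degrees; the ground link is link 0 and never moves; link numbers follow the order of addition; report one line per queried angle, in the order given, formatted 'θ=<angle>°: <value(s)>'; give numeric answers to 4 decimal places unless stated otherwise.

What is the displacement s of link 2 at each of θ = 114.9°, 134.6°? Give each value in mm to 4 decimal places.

seg 1 [0°–43.7°] cycloidal, h=7: full span → s += 7 → s = 7.0000
seg 2 [43.7°–184°] uniform, h=-7: θ=114.9° here. β=71.2, B=140.3. -7·71.2/140.3 = -3.5524 → s = 3.4476
seg 2 [43.7°–184°] uniform, h=-7: θ=134.6° here. β=90.9, B=140.3. -7·90.9/140.3 = -4.5353 → s = 2.4647

θ=114.9°: 3.4476
θ=134.6°: 2.4647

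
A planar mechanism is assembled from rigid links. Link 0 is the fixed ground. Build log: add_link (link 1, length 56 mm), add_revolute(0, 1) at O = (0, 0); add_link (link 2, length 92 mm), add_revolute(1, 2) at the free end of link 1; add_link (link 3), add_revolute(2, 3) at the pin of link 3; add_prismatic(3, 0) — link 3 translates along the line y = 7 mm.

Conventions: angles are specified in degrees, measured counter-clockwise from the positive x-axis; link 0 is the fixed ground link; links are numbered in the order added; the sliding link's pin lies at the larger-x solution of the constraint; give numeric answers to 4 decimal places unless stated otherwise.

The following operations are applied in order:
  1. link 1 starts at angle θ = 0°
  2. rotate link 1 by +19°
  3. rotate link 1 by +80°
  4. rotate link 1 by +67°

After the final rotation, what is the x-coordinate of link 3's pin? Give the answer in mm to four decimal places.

geometry: r = 56 mm, L = 92 mm, e = 7 mm; θ starts at 0°
rotate link 1 by +19°: θ ← 0° +19° = 19°
rotate link 1 by +80°: θ ← 19° +80° = 99°
rotate link 1 by +67°: θ ← 99° +67° = 166°
crank pin P = (r cos θ, r sin θ) = (-54.336561, 13.547626)
h = r sin θ − e = 13.547626 − 7 = 6.547626
x = r cos θ + √(L² − h²) = -54.336561 + 91.766707 = 37.430147

37.4301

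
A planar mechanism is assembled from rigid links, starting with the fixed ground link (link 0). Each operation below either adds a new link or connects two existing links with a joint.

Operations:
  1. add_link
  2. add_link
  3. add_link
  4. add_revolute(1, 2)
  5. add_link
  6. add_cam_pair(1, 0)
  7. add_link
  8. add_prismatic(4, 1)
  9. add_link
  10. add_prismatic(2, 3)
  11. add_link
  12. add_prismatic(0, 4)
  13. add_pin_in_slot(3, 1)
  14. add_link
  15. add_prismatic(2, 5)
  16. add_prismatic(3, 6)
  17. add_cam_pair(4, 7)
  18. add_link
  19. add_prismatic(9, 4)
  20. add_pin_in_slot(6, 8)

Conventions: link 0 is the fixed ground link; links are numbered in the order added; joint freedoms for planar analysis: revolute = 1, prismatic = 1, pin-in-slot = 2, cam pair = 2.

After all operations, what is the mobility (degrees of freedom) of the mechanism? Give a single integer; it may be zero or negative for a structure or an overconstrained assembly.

L=1 J1=0 J2=0
add link → L=2 J1=0 J2=0
add link → L=3 J1=0 J2=0
add link → L=4 J1=0 J2=0
R@1,2 dof=1 J1 → L=4 J1=1 J2=0
add link → L=5 J1=1 J2=0
C@1,0 dof=2 J2 → L=5 J1=1 J2=1
add link → L=6 J1=1 J2=1
P@4,1 dof=1 J1 → L=6 J1=2 J2=1
add link → L=7 J1=2 J2=1
P@2,3 dof=1 J1 → L=7 J1=3 J2=1
add link → L=8 J1=3 J2=1
P@0,4 dof=1 J1 → L=8 J1=4 J2=1
PS@3,1 dof=2 J2 → L=8 J1=4 J2=2
add link → L=9 J1=4 J2=2
P@2,5 dof=1 J1 → L=9 J1=5 J2=2
P@3,6 dof=1 J1 → L=9 J1=6 J2=2
C@4,7 dof=2 J2 → L=9 J1=6 J2=3
add link → L=10 J1=6 J2=3
P@9,4 dof=1 J1 → L=10 J1=7 J2=3
PS@6,8 dof=2 J2 → L=10 J1=7 J2=4
M=3(L−1)−2J1−J2=3·9−2·7−4=9

M = 9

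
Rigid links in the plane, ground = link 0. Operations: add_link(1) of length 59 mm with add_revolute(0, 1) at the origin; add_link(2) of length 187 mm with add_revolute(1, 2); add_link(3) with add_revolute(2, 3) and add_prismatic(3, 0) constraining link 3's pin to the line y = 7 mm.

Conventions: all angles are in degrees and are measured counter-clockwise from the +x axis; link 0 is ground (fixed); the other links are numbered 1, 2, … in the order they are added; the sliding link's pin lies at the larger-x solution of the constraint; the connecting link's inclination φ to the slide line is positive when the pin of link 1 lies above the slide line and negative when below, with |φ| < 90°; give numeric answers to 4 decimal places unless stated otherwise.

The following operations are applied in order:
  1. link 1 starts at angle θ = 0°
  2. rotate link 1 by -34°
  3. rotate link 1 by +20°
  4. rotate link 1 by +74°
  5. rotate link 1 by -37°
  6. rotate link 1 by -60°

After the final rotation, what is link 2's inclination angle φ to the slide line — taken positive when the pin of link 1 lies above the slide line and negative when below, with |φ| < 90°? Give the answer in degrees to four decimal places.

geometry: r = 59 mm, L = 187 mm, e = 7 mm; θ starts at 0°
rotate link 1 by -34°: θ ← 0° -34° = -34°
rotate link 1 by +20°: θ ← -34° +20° = -14°
rotate link 1 by +74°: θ ← -14° +74° = 60°
rotate link 1 by -37°: θ ← 60° -37° = 23°
rotate link 1 by -60°: θ ← 23° -60° = -37°
h = r sin θ − e = -35.507086 − 7 = -42.507086
sin φ = h / L = -42.507086 / 187 = -0.22731062
φ = arcsin(-0.22731062) = -13.138788°

-13.1388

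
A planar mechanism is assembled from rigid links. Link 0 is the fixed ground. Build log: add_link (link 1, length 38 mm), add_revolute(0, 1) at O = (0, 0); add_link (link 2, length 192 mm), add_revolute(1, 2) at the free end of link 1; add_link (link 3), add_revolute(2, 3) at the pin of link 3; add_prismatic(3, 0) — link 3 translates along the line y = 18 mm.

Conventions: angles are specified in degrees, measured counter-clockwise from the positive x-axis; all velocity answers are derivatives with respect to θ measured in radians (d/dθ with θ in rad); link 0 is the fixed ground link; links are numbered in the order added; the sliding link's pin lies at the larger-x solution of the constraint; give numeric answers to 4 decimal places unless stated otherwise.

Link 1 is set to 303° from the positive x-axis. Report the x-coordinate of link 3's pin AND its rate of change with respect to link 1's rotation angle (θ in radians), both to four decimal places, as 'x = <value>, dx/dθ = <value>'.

geometry: r = 38 mm, L = 192 mm, e = 18 mm
crank pin P = (r cos θ, r sin θ) = (20.696283, -31.869482)
h = r sin θ − e = -31.869482 − 18 = -49.869482
x = r cos θ + √(L² − h²) = 20.696283 + 185.410450 = 206.106733
dx/dθ = −r sin θ − h·r cos θ/√(L² − h²) (θ in radians; h = -49.869482) = 37.436120

x = 206.1067, dx/dθ = 37.4361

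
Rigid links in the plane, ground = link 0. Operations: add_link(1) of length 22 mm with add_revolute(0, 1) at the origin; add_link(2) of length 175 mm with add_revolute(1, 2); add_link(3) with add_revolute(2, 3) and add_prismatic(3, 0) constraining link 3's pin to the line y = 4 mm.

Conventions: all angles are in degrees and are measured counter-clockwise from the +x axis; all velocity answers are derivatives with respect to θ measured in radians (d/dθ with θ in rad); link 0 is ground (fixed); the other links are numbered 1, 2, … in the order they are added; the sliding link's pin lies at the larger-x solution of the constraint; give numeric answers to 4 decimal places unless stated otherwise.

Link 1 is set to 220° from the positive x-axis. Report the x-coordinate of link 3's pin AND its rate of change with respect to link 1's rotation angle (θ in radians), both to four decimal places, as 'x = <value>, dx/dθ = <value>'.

geometry: r = 22 mm, L = 175 mm, e = 4 mm
crank pin P = (r cos θ, r sin θ) = (-16.852978, -14.141327)
h = r sin θ − e = -14.141327 − 4 = -18.141327
x = r cos θ + √(L² − h²) = -16.852978 + 174.057152 = 157.204174
dx/dθ = −r sin θ − h·r cos θ/√(L² − h²) (θ in radians; h = -18.141327) = 12.384804

x = 157.2042, dx/dθ = 12.3848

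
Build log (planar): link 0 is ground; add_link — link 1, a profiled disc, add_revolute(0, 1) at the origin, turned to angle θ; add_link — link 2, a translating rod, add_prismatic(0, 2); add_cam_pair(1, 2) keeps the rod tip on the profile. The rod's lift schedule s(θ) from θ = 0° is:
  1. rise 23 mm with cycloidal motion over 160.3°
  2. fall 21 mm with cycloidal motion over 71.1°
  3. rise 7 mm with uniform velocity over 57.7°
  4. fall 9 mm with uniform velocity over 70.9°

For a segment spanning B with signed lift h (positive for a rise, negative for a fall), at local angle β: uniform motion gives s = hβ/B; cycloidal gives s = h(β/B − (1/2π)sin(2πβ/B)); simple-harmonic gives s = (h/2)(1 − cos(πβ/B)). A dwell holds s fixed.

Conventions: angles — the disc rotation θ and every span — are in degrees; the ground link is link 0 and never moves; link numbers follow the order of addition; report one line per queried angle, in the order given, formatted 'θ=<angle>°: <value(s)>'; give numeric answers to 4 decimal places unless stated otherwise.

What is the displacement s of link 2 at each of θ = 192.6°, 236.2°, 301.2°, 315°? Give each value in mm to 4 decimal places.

seg 1 [0°–160.3°] cycloidal, h=23: full span → s += 23 → s = 23.0000
seg 2 [160.3°–231.4°] cycloidal, h=-21: θ=192.6° here. β=32.3, B=71.1. -21·(0.4543 − sin(2π·0.4543)/(2π)) = -8.5933 → s = 14.4067
seg 2 [160.3°–231.4°] cycloidal, h=-21: full span → s += -21 → s = 2.0000
seg 3 [231.4°–289.1°] uniform, h=7: θ=236.2° here. β=4.8, B=57.7. 7·4.8/57.7 = 0.5823 → s = 2.5823
seg 3 [231.4°–289.1°] uniform, h=7: full span → s += 7 → s = 9.0000
seg 4 [289.1°–360°] uniform, h=-9: θ=301.2° here. β=12.1, B=70.9. -9·12.1/70.9 = -1.5360 → s = 7.4640
seg 4 [289.1°–360°] uniform, h=-9: θ=315° here. β=25.9, B=70.9. -9·25.9/70.9 = -3.2877 → s = 5.7123

θ=192.6°: 14.4067
θ=236.2°: 2.5823
θ=301.2°: 7.4640
θ=315°: 5.7123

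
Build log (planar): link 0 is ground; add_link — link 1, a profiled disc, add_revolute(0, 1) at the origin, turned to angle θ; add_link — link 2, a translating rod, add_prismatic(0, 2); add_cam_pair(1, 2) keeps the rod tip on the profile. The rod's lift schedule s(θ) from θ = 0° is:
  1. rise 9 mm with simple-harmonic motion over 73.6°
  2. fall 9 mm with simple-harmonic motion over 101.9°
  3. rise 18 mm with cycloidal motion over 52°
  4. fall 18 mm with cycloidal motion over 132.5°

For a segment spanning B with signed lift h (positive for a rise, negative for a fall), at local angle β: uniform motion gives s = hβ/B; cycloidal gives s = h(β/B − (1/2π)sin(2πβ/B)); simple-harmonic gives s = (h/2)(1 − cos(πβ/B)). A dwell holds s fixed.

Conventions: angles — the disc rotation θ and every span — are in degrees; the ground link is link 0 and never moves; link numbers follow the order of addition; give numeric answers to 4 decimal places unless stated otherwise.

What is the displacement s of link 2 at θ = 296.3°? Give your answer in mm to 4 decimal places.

seg 1 [0°–73.6°] simple-harmonic, h=9: full span → s += 9 → s = 9.0000
seg 2 [73.6°–175.5°] simple-harmonic, h=-9: full span → s += -9 → s = 0.0000
seg 3 [175.5°–227.5°] cycloidal, h=18: full span → s += 18 → s = 18.0000
seg 4 [227.5°–360°] cycloidal, h=-18: θ=296.3° here. β=68.8, B=132.5. -18·(0.5192 − sin(2π·0.5192)/(2π)) = -9.6920 → s = 8.3080

8.3080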